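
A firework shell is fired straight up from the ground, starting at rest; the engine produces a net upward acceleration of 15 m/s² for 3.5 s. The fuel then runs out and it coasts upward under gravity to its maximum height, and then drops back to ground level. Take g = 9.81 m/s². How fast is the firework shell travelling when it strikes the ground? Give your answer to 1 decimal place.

Phase 1 (powered ascent): v₀ = 0 m/s, a = 15 m/s².
v = v₀ + at = 0 + (15)(3.5) = 52.5 m/s
Δx = v₀t + ½at² = 0·3.5 + 0.5·15·3.5² = 91.9 m

Phase 2 (coasting upward): v₀ = 52.5 m/s, a = -9.81 m/s².
v = v₀ + at → t = (0 − 52.5) / -9.81 = 5.35 s
v² = v₀² + 2aΔx → Δx = (0² − 52.5²)/(2·-9.81) = 140 m

Phase 3 (free fall): v₀ = 0 m/s, a = -9.81 m/s².
Falls 232 m from rest: t = √(2·232/9.81) = 6.88 s; v = g·t = 67.5 m/s.
Impact speed = 67.5 m/s

67.5 m/s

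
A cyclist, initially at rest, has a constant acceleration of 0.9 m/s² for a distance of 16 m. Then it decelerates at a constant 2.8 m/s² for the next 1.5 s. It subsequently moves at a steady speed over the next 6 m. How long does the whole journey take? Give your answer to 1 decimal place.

Phase 1 (accelerating): v₀ = 0 m/s, a = 0.9 m/s².
v² = v₀² + 2aΔx = 0² + 2·0.9·16 = 28.8 → v = 5.37 m/s
t = (v − v₀)/a = (5.37 − 0)/0.9 = 5.96 s

Phase 2 (decelerating): v₀ = 5.37 m/s, a = -2.8 m/s².
v = v₀ + at = 5.37 + (-2.8)(1.5) = 1.17 m/s
Δx = v₀t + ½at² = 5.37·1.5 + 0.5·-2.8·1.5² = 4.90 m

Phase 3 (constant speed): v₀ = 1.17 m/s, a = 0 m/s².
Constant speed: t = d/v = 6/1.17 = 5.14 s
Total time = 5.96 + 1.50 + 5.14 = 12.6 s

12.6 s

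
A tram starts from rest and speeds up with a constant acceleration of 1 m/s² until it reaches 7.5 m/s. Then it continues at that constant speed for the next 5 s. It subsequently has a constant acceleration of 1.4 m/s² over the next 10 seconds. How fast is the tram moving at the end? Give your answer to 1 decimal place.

Phase 1 (accelerating): v₀ = 0 m/s, a = 1 m/s².
v = v₀ + at → t = (7.5 − 0) / 1 = 7.50 s
v² = v₀² + 2aΔx → Δx = (7.5² − 0²)/(2·1) = 28.1 m

Phase 2 (constant speed): v₀ = 7.50 m/s, a = 0 m/s².
v = v₀ + at = 7.50 + (0)(5) = 7.50 m/s
Δx = v₀t + ½at² = 7.50·5 + 0.5·0·5² = 37.5 m

Phase 3 (accelerating): v₀ = 7.50 m/s, a = 1.4 m/s².
v = v₀ + at = 7.50 + (1.4)(10) = 21.5 m/s
Δx = v₀t + ½at² = 7.50·10 + 0.5·1.4·10² = 145 m
Final speed = 21.5 m/s

21.5 m/s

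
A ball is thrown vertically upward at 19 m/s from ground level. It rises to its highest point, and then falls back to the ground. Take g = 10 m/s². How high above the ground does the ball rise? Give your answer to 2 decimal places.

Phase 1 (rising): v₀ = 19.0 m/s, a = -10 m/s².
v = v₀ + at → t = (0 − 19.0) / -10 = 1.90 s
v² = v₀² + 2aΔx → Δx = (0² − 19.0²)/(2·-10) = 18.1 m
Maximum height = 18.1 m

18.05 m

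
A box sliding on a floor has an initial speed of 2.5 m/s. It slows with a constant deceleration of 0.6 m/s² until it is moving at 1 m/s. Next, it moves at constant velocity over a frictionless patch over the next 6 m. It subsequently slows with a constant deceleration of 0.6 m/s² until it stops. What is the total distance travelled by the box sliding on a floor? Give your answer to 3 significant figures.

Phase 1 (decelerating): v₀ = 2.50 m/s, a = -0.6 m/s².
v = v₀ + at → t = (1 − 2.50) / -0.6 = 2.50 s
v² = v₀² + 2aΔx → Δx = (1² − 2.50²)/(2·-0.6) = 4.38 m

Phase 2 (constant speed): v₀ = 1.00 m/s, a = 0 m/s².
Constant speed: t = d/v = 6/1.00 = 6.00 s

Phase 3 (decelerating): v₀ = 1.00 m/s, a = -0.6 m/s².
v = v₀ + at → t = (0 − 1.00) / -0.6 = 1.67 s
v² = v₀² + 2aΔx → Δx = (0² − 1.00²)/(2·-0.6) = 0.833 m
Total distance = 4.38 + 6.00 + 0.833 = 11.2 m

11.2 m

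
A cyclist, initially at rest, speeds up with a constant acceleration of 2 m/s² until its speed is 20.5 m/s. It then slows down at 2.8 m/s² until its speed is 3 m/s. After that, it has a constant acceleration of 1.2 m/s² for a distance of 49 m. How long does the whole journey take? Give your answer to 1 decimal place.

Phase 1 (accelerating): v₀ = 0 m/s, a = 2 m/s².
v = v₀ + at → t = (20.5 − 0) / 2 = 10.2 s
v² = v₀² + 2aΔx → Δx = (20.5² − 0²)/(2·2) = 105 m

Phase 2 (decelerating): v₀ = 20.5 m/s, a = -2.8 m/s².
v = v₀ + at → t = (3 − 20.5) / -2.8 = 6.25 s
v² = v₀² + 2aΔx → Δx = (3² − 20.5²)/(2·-2.8) = 73.4 m

Phase 3 (accelerating): v₀ = 3.00 m/s, a = 1.2 m/s².
v² = v₀² + 2aΔx = 3.00² + 2·1.2·49 = 127 → v = 11.3 m/s
t = (v − v₀)/a = (11.3 − 3.00)/1.2 = 6.88 s
Total time = 10.2 + 6.25 + 6.88 = 23.4 s

23.4 s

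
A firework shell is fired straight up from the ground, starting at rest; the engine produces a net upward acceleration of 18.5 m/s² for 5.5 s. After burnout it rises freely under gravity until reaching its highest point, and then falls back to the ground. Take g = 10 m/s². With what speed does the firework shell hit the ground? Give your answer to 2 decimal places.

Phase 1 (powered ascent): v₀ = 0 m/s, a = 18.5 m/s².
v = v₀ + at = 0 + (18.5)(5.5) = 102 m/s
Δx = v₀t + ½at² = 0·5.5 + 0.5·18.5·5.5² = 280 m

Phase 2 (coasting upward): v₀ = 102 m/s, a = -10 m/s².
v = v₀ + at → t = (0 − 102) / -10 = 10.2 s
v² = v₀² + 2aΔx → Δx = (0² − 102²)/(2·-10) = 518 m

Phase 3 (free fall): v₀ = 0 m/s, a = -10 m/s².
Falls 797 m from rest: t = √(2·797/10) = 12.6 s; v = g·t = 126 m/s.
Impact speed = 126 m/s

126.29 m/s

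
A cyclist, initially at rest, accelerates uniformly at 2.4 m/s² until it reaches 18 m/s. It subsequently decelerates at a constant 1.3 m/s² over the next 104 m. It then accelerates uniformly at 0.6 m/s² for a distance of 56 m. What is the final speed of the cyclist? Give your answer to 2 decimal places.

10.99 m/s

Phase 1 (accelerating): v₀ = 0 m/s, a = 2.4 m/s².
v = v₀ + at → t = (18 − 0) / 2.4 = 7.50 s
v² = v₀² + 2aΔx → Δx = (18² − 0²)/(2·2.4) = 67.5 m

Phase 2 (decelerating): v₀ = 18.0 m/s, a = -1.3 m/s².
v² = v₀² + 2aΔx = 18.0² + 2·-1.3·104 = 53.6 → v = 7.32 m/s
t = (v − v₀)/a = (7.32 − 18.0)/-1.3 = 8.21 s

Phase 3 (accelerating): v₀ = 7.32 m/s, a = 0.6 m/s².
v² = v₀² + 2aΔx = 7.32² + 2·0.6·56 = 121 → v = 11.0 m/s
t = (v − v₀)/a = (11.0 − 7.32)/0.6 = 6.12 s
Final speed = 11.0 m/s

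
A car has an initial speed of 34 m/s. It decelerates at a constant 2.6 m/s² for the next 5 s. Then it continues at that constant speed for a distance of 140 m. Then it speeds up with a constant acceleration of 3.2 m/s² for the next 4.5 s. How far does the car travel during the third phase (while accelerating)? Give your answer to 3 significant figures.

Phase 1 (decelerating): v₀ = 34.0 m/s, a = -2.6 m/s².
v = v₀ + at = 34.0 + (-2.6)(5) = 21.0 m/s
Δx = v₀t + ½at² = 34.0·5 + 0.5·-2.6·5² = 138 m

Phase 2 (constant speed): v₀ = 21.0 m/s, a = 0 m/s².
Constant speed: t = d/v = 140/21.0 = 6.67 s

Phase 3 (accelerating): v₀ = 21.0 m/s, a = 3.2 m/s².
v = v₀ + at = 21.0 + (3.2)(4.5) = 35.4 m/s
Δx = v₀t + ½at² = 21.0·4.5 + 0.5·3.2·4.5² = 127 m
Distance in phase 3 = 127 m

127 m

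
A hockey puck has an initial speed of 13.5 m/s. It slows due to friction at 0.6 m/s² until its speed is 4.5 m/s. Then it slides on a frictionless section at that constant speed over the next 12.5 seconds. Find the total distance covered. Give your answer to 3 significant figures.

Phase 1 (decelerating): v₀ = 13.5 m/s, a = -0.6 m/s².
v = v₀ + at → t = (4.5 − 13.5) / -0.6 = 15.0 s
v² = v₀² + 2aΔx → Δx = (4.5² − 13.5²)/(2·-0.6) = 135 m

Phase 2 (constant speed): v₀ = 4.50 m/s, a = 0 m/s².
v = v₀ + at = 4.50 + (0)(12.5) = 4.50 m/s
Δx = v₀t + ½at² = 4.50·12.5 + 0.5·0·12.5² = 56.2 m
Total distance = 135 + 56.2 = 191 m

191 m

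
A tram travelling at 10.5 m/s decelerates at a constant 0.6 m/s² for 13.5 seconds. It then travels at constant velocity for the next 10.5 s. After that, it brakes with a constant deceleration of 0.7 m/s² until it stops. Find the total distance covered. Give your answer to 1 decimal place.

116.4 m

Phase 1 (decelerating): v₀ = 10.5 m/s, a = -0.6 m/s².
v = v₀ + at = 10.5 + (-0.6)(13.5) = 2.40 m/s
Δx = v₀t + ½at² = 10.5·13.5 + 0.5·-0.6·13.5² = 87.1 m

Phase 2 (constant speed): v₀ = 2.40 m/s, a = 0 m/s².
v = v₀ + at = 2.40 + (0)(10.5) = 2.40 m/s
Δx = v₀t + ½at² = 2.40·10.5 + 0.5·0·10.5² = 25.2 m

Phase 3 (decelerating): v₀ = 2.40 m/s, a = -0.7 m/s².
v = v₀ + at → t = (0 − 2.40) / -0.7 = 3.43 s
v² = v₀² + 2aΔx → Δx = (0² − 2.40²)/(2·-0.7) = 4.11 m
Total distance = 87.1 + 25.2 + 4.11 = 116 m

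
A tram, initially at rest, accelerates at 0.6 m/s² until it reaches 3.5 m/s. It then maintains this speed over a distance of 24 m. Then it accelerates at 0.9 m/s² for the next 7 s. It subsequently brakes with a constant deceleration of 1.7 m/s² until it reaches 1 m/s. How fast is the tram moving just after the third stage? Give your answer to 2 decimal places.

Phase 1 (accelerating): v₀ = 0 m/s, a = 0.6 m/s².
v = v₀ + at → t = (3.5 − 0) / 0.6 = 5.83 s
v² = v₀² + 2aΔx → Δx = (3.5² − 0²)/(2·0.6) = 10.2 m

Phase 2 (constant speed): v₀ = 3.50 m/s, a = 0 m/s².
Constant speed: t = d/v = 24/3.50 = 6.86 s

Phase 3 (accelerating): v₀ = 3.50 m/s, a = 0.9 m/s².
v = v₀ + at = 3.50 + (0.9)(7) = 9.80 m/s
Δx = v₀t + ½at² = 3.50·7 + 0.5·0.9·7² = 46.5 m
Speed at end of phase 3 = 9.80 m/s

9.80 m/s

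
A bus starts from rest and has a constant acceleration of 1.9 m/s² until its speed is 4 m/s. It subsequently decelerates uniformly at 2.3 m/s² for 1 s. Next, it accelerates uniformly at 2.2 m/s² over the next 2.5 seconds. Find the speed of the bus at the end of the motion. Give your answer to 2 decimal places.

Phase 1 (accelerating): v₀ = 0 m/s, a = 1.9 m/s².
v = v₀ + at → t = (4 − 0) / 1.9 = 2.11 s
v² = v₀² + 2aΔx → Δx = (4² − 0²)/(2·1.9) = 4.21 m

Phase 2 (decelerating): v₀ = 4.00 m/s, a = -2.3 m/s².
v = v₀ + at = 4.00 + (-2.3)(1) = 1.70 m/s
Δx = v₀t + ½at² = 4.00·1 + 0.5·-2.3·1² = 2.85 m

Phase 3 (accelerating): v₀ = 1.70 m/s, a = 2.2 m/s².
v = v₀ + at = 1.70 + (2.2)(2.5) = 7.20 m/s
Δx = v₀t + ½at² = 1.70·2.5 + 0.5·2.2·2.5² = 11.1 m
Final speed = 7.20 m/s

7.20 m/s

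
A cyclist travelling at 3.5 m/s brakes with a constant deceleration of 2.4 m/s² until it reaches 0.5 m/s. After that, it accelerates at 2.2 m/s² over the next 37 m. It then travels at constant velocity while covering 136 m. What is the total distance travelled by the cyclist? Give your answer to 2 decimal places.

175.50 m

Phase 1 (decelerating): v₀ = 3.50 m/s, a = -2.4 m/s².
v = v₀ + at → t = (0.5 − 3.50) / -2.4 = 1.25 s
v² = v₀² + 2aΔx → Δx = (0.5² − 3.50²)/(2·-2.4) = 2.50 m

Phase 2 (accelerating): v₀ = 0.500 m/s, a = 2.2 m/s².
v² = v₀² + 2aΔx = 0.500² + 2·2.2·37 = 163 → v = 12.8 m/s
t = (v − v₀)/a = (12.8 − 0.500)/2.2 = 5.58 s

Phase 3 (constant speed): v₀ = 12.8 m/s, a = 0 m/s².
Constant speed: t = d/v = 136/12.8 = 10.7 s
Total distance = 2.50 + 37.0 + 136 = 176 m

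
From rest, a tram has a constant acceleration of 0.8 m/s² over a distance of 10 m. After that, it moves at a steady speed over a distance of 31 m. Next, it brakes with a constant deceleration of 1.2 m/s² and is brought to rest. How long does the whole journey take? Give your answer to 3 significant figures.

16.1 s

Phase 1 (accelerating): v₀ = 0 m/s, a = 0.8 m/s².
v² = v₀² + 2aΔx = 0² + 2·0.8·10 = 16.0 → v = 4.00 m/s
t = (v − v₀)/a = (4.00 − 0)/0.8 = 5.00 s

Phase 2 (constant speed): v₀ = 4.00 m/s, a = 0 m/s².
Constant speed: t = d/v = 31/4.00 = 7.75 s

Phase 3 (decelerating): v₀ = 4.00 m/s, a = -1.2 m/s².
v = v₀ + at → t = (0 − 4.00) / -1.2 = 3.33 s
v² = v₀² + 2aΔx → Δx = (0² − 4.00²)/(2·-1.2) = 6.67 m
Total time = 5.00 + 7.75 + 3.33 = 16.1 s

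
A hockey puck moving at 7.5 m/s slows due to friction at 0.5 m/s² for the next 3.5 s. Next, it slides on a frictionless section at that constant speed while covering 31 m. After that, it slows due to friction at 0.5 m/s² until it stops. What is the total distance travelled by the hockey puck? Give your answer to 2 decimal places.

87.25 m

Phase 1 (decelerating): v₀ = 7.50 m/s, a = -0.5 m/s².
v = v₀ + at = 7.50 + (-0.5)(3.5) = 5.75 m/s
Δx = v₀t + ½at² = 7.50·3.5 + 0.5·-0.5·3.5² = 23.2 m

Phase 2 (constant speed): v₀ = 5.75 m/s, a = 0 m/s².
Constant speed: t = d/v = 31/5.75 = 5.39 s

Phase 3 (decelerating): v₀ = 5.75 m/s, a = -0.5 m/s².
v = v₀ + at → t = (0 − 5.75) / -0.5 = 11.5 s
v² = v₀² + 2aΔx → Δx = (0² − 5.75²)/(2·-0.5) = 33.1 m
Total distance = 23.2 + 31.0 + 33.1 = 87.2 m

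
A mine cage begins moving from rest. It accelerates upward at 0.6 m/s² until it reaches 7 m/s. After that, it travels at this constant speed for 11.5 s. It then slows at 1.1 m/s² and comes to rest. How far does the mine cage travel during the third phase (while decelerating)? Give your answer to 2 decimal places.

22.27 m

Phase 1 (accelerating): v₀ = 0 m/s, a = 0.6 m/s².
v = v₀ + at → t = (7 − 0) / 0.6 = 11.7 s
v² = v₀² + 2aΔx → Δx = (7² − 0²)/(2·0.6) = 40.8 m

Phase 2 (constant speed): v₀ = 7.00 m/s, a = 0 m/s².
v = v₀ + at = 7.00 + (0)(11.5) = 7.00 m/s
Δx = v₀t + ½at² = 7.00·11.5 + 0.5·0·11.5² = 80.5 m

Phase 3 (decelerating): v₀ = 7.00 m/s, a = -1.1 m/s².
v = v₀ + at → t = (0 − 7.00) / -1.1 = 6.36 s
v² = v₀² + 2aΔx → Δx = (0² − 7.00²)/(2·-1.1) = 22.3 m
Distance in phase 3 = 22.3 m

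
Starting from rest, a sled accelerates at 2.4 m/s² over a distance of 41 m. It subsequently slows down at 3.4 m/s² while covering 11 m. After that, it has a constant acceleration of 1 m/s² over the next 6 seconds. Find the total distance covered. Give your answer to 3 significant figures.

136 m

Phase 1 (accelerating): v₀ = 0 m/s, a = 2.4 m/s².
v² = v₀² + 2aΔx = 0² + 2·2.4·41 = 197 → v = 14.0 m/s
t = (v − v₀)/a = (14.0 − 0)/2.4 = 5.85 s

Phase 2 (decelerating): v₀ = 14.0 m/s, a = -3.4 m/s².
v² = v₀² + 2aΔx = 14.0² + 2·-3.4·11 = 122 → v = 11.0 m/s
t = (v − v₀)/a = (11.0 − 14.0)/-3.4 = 0.877 s

Phase 3 (accelerating): v₀ = 11.0 m/s, a = 1 m/s².
v = v₀ + at = 11.0 + (1)(6) = 17.0 m/s
Δx = v₀t + ½at² = 11.0·6 + 0.5·1·6² = 84.3 m
Total distance = 41.0 + 11.0 + 84.3 = 136 m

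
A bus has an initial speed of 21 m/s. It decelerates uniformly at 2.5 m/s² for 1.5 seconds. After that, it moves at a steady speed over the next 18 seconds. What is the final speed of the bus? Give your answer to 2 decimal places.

17.25 m/s

Phase 1 (decelerating): v₀ = 21.0 m/s, a = -2.5 m/s².
v = v₀ + at = 21.0 + (-2.5)(1.5) = 17.2 m/s
Δx = v₀t + ½at² = 21.0·1.5 + 0.5·-2.5·1.5² = 28.7 m

Phase 2 (constant speed): v₀ = 17.2 m/s, a = 0 m/s².
v = v₀ + at = 17.2 + (0)(18) = 17.2 m/s
Δx = v₀t + ½at² = 17.2·18 + 0.5·0·18² = 310 m
Final speed = 17.2 m/s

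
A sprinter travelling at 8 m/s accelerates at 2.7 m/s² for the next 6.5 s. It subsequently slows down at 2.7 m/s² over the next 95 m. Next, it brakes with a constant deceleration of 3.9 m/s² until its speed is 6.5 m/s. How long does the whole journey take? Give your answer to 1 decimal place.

Phase 1 (accelerating): v₀ = 8.00 m/s, a = 2.7 m/s².
v = v₀ + at = 8.00 + (2.7)(6.5) = 25.6 m/s
Δx = v₀t + ½at² = 8.00·6.5 + 0.5·2.7·6.5² = 109 m

Phase 2 (decelerating): v₀ = 25.6 m/s, a = -2.7 m/s².
v² = v₀² + 2aΔx = 25.6² + 2·-2.7·95 = 140 → v = 11.8 m/s
t = (v − v₀)/a = (11.8 − 25.6)/-2.7 = 5.08 s

Phase 3 (decelerating): v₀ = 11.8 m/s, a = -3.9 m/s².
v = v₀ + at → t = (6.5 − 11.8) / -3.9 = 1.37 s
v² = v₀² + 2aΔx → Δx = (6.5² − 11.8²)/(2·-3.9) = 12.5 m
Total time = 6.50 + 5.08 + 1.37 = 12.9 s

12.9 s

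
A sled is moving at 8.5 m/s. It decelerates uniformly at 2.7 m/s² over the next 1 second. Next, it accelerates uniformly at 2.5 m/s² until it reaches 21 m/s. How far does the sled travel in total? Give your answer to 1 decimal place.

88.6 m

Phase 1 (decelerating): v₀ = 8.50 m/s, a = -2.7 m/s².
v = v₀ + at = 8.50 + (-2.7)(1) = 5.80 m/s
Δx = v₀t + ½at² = 8.50·1 + 0.5·-2.7·1² = 7.15 m

Phase 2 (accelerating): v₀ = 5.80 m/s, a = 2.5 m/s².
v = v₀ + at → t = (21 − 5.80) / 2.5 = 6.08 s
v² = v₀² + 2aΔx → Δx = (21² − 5.80²)/(2·2.5) = 81.5 m
Total distance = 7.15 + 81.5 = 88.6 m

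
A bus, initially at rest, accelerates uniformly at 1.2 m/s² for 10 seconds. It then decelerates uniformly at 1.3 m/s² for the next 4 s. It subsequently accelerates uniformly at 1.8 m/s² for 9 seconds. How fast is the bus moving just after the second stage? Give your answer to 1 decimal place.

6.8 m/s

Phase 1 (accelerating): v₀ = 0 m/s, a = 1.2 m/s².
v = v₀ + at = 0 + (1.2)(10) = 12.0 m/s
Δx = v₀t + ½at² = 0·10 + 0.5·1.2·10² = 60.0 m

Phase 2 (decelerating): v₀ = 12.0 m/s, a = -1.3 m/s².
v = v₀ + at = 12.0 + (-1.3)(4) = 6.80 m/s
Δx = v₀t + ½at² = 12.0·4 + 0.5·-1.3·4² = 37.6 m
Speed at end of phase 2 = 6.80 m/s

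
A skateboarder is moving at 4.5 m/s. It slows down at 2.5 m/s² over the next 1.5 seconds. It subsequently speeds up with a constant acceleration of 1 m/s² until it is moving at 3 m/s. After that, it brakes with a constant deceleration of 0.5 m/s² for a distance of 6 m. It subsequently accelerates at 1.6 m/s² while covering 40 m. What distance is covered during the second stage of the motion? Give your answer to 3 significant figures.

4.22 m

Phase 1 (decelerating): v₀ = 4.50 m/s, a = -2.5 m/s².
v = v₀ + at = 4.50 + (-2.5)(1.5) = 0.750 m/s
Δx = v₀t + ½at² = 4.50·1.5 + 0.5·-2.5·1.5² = 3.94 m

Phase 2 (accelerating): v₀ = 0.750 m/s, a = 1 m/s².
v = v₀ + at → t = (3 − 0.750) / 1 = 2.25 s
v² = v₀² + 2aΔx → Δx = (3² − 0.750²)/(2·1) = 4.22 m
Distance in phase 2 = 4.22 m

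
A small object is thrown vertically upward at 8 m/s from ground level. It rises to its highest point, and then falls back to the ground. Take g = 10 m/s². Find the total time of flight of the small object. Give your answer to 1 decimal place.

1.6 s

Phase 1 (rising): v₀ = 8.00 m/s, a = -10 m/s².
v = v₀ + at → t = (0 − 8.00) / -10 = 0.800 s
v² = v₀² + 2aΔx → Δx = (0² − 8.00²)/(2·-10) = 3.20 m

Phase 2 (falling): v₀ = 0 m/s, a = -10 m/s².
Falls 3.20 m from rest: t = √(2·3.20/10) = 0.800 s; v = g·t = 8.00 m/s.
Total time = 0.800 + 0.800 = 1.60 s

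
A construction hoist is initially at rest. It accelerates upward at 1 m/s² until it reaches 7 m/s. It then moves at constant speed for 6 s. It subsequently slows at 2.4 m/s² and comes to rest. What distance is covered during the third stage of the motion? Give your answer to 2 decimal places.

Phase 1 (accelerating): v₀ = 0 m/s, a = 1 m/s².
v = v₀ + at → t = (7 − 0) / 1 = 7.00 s
v² = v₀² + 2aΔx → Δx = (7² − 0²)/(2·1) = 24.5 m

Phase 2 (constant speed): v₀ = 7.00 m/s, a = 0 m/s².
v = v₀ + at = 7.00 + (0)(6) = 7.00 m/s
Δx = v₀t + ½at² = 7.00·6 + 0.5·0·6² = 42.0 m

Phase 3 (decelerating): v₀ = 7.00 m/s, a = -2.4 m/s².
v = v₀ + at → t = (0 − 7.00) / -2.4 = 2.92 s
v² = v₀² + 2aΔx → Δx = (0² − 7.00²)/(2·-2.4) = 10.2 m
Distance in phase 3 = 10.2 m

10.21 m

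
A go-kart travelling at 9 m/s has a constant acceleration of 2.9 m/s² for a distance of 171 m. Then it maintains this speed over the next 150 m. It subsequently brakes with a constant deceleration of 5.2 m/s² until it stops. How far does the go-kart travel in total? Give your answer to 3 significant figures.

Phase 1 (accelerating): v₀ = 9.00 m/s, a = 2.9 m/s².
v² = v₀² + 2aΔx = 9.00² + 2·2.9·171 = 1070 → v = 32.8 m/s
t = (v − v₀)/a = (32.8 − 9.00)/2.9 = 8.19 s

Phase 2 (constant speed): v₀ = 32.8 m/s, a = 0 m/s².
Constant speed: t = d/v = 150/32.8 = 4.58 s

Phase 3 (decelerating): v₀ = 32.8 m/s, a = -5.2 m/s².
v = v₀ + at → t = (0 − 32.8) / -5.2 = 6.30 s
v² = v₀² + 2aΔx → Δx = (0² − 32.8²)/(2·-5.2) = 103 m
Total distance = 171 + 150 + 103 = 424 m

424 m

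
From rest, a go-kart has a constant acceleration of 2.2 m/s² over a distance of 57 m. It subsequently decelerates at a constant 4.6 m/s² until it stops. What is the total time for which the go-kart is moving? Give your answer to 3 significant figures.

10.6 s

Phase 1 (accelerating): v₀ = 0 m/s, a = 2.2 m/s².
v² = v₀² + 2aΔx = 0² + 2·2.2·57 = 251 → v = 15.8 m/s
t = (v − v₀)/a = (15.8 − 0)/2.2 = 7.20 s

Phase 2 (decelerating): v₀ = 15.8 m/s, a = -4.6 m/s².
v = v₀ + at → t = (0 − 15.8) / -4.6 = 3.44 s
v² = v₀² + 2aΔx → Δx = (0² − 15.8²)/(2·-4.6) = 27.3 m
Total time = 7.20 + 3.44 = 10.6 s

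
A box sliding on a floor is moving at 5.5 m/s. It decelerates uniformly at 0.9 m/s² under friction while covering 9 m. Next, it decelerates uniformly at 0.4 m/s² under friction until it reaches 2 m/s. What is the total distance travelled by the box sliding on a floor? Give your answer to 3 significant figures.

21.6 m

Phase 1 (decelerating): v₀ = 5.50 m/s, a = -0.9 m/s².
v² = v₀² + 2aΔx = 5.50² + 2·-0.9·9 = 14.1 → v = 3.75 m/s
t = (v − v₀)/a = (3.75 − 5.50)/-0.9 = 1.95 s

Phase 2 (decelerating): v₀ = 3.75 m/s, a = -0.4 m/s².
v = v₀ + at → t = (2 − 3.75) / -0.4 = 4.37 s
v² = v₀² + 2aΔx → Δx = (2² − 3.75²)/(2·-0.4) = 12.6 m
Total distance = 9.00 + 12.6 = 21.6 m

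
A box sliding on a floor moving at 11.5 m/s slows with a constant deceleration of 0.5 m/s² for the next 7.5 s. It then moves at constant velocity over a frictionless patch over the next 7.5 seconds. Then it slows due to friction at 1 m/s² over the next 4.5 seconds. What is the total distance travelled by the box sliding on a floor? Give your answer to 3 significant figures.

155 m

Phase 1 (decelerating): v₀ = 11.5 m/s, a = -0.5 m/s².
v = v₀ + at = 11.5 + (-0.5)(7.5) = 7.75 m/s
Δx = v₀t + ½at² = 11.5·7.5 + 0.5·-0.5·7.5² = 72.2 m

Phase 2 (constant speed): v₀ = 7.75 m/s, a = 0 m/s².
v = v₀ + at = 7.75 + (0)(7.5) = 7.75 m/s
Δx = v₀t + ½at² = 7.75·7.5 + 0.5·0·7.5² = 58.1 m

Phase 3 (decelerating): v₀ = 7.75 m/s, a = -1 m/s².
v = v₀ + at = 7.75 + (-1)(4.5) = 3.25 m/s
Δx = v₀t + ½at² = 7.75·4.5 + 0.5·-1·4.5² = 24.8 m
Total distance = 72.2 + 58.1 + 24.8 = 155 m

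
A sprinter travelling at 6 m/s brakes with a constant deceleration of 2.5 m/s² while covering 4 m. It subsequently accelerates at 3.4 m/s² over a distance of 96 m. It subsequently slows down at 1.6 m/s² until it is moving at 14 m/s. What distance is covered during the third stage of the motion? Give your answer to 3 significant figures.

Phase 1 (decelerating): v₀ = 6.00 m/s, a = -2.5 m/s².
v² = v₀² + 2aΔx = 6.00² + 2·-2.5·4 = 16.0 → v = 4.00 m/s
t = (v − v₀)/a = (4.00 − 6.00)/-2.5 = 0.800 s

Phase 2 (accelerating): v₀ = 4.00 m/s, a = 3.4 m/s².
v² = v₀² + 2aΔx = 4.00² + 2·3.4·96 = 669 → v = 25.9 m/s
t = (v − v₀)/a = (25.9 − 4.00)/3.4 = 6.43 s

Phase 3 (decelerating): v₀ = 25.9 m/s, a = -1.6 m/s².
v = v₀ + at → t = (14 − 25.9) / -1.6 = 7.41 s
v² = v₀² + 2aΔx → Δx = (14² − 25.9²)/(2·-1.6) = 148 m
Distance in phase 3 = 148 m

148 m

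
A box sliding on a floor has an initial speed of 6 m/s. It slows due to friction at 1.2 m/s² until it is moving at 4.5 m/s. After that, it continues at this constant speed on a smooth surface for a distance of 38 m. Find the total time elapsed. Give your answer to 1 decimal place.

9.7 s

Phase 1 (decelerating): v₀ = 6.00 m/s, a = -1.2 m/s².
v = v₀ + at → t = (4.5 − 6.00) / -1.2 = 1.25 s
v² = v₀² + 2aΔx → Δx = (4.5² − 6.00²)/(2·-1.2) = 6.56 m

Phase 2 (constant speed): v₀ = 4.50 m/s, a = 0 m/s².
Constant speed: t = d/v = 38/4.50 = 8.44 s
Total time = 1.25 + 8.44 = 9.69 s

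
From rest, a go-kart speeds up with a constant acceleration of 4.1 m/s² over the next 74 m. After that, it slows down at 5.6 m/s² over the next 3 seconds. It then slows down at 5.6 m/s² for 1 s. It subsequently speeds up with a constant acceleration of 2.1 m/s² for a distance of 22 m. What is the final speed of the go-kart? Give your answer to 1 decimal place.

Phase 1 (accelerating): v₀ = 0 m/s, a = 4.1 m/s².
v² = v₀² + 2aΔx = 0² + 2·4.1·74 = 607 → v = 24.6 m/s
t = (v − v₀)/a = (24.6 − 0)/4.1 = 6.01 s

Phase 2 (decelerating): v₀ = 24.6 m/s, a = -5.6 m/s².
v = v₀ + at = 24.6 + (-5.6)(3) = 7.83 m/s
Δx = v₀t + ½at² = 24.6·3 + 0.5·-5.6·3² = 48.7 m

Phase 3 (decelerating): v₀ = 7.83 m/s, a = -5.6 m/s².
v = v₀ + at = 7.83 + (-5.6)(1) = 2.23 m/s
Δx = v₀t + ½at² = 7.83·1 + 0.5·-5.6·1² = 5.03 m

Phase 4 (accelerating): v₀ = 2.23 m/s, a = 2.1 m/s².
v² = v₀² + 2aΔx = 2.23² + 2·2.1·22 = 97.4 → v = 9.87 m/s
t = (v − v₀)/a = (9.87 − 2.23)/2.1 = 3.64 s
Final speed = 9.87 m/s

9.9 m/s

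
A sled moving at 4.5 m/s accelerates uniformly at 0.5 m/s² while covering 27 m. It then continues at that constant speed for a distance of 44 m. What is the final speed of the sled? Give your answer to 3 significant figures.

6.87 m/s

Phase 1 (accelerating): v₀ = 4.50 m/s, a = 0.5 m/s².
v² = v₀² + 2aΔx = 4.50² + 2·0.5·27 = 47.2 → v = 6.87 m/s
t = (v − v₀)/a = (6.87 − 4.50)/0.5 = 4.75 s

Phase 2 (constant speed): v₀ = 6.87 m/s, a = 0 m/s².
Constant speed: t = d/v = 44/6.87 = 6.40 s
Final speed = 6.87 m/s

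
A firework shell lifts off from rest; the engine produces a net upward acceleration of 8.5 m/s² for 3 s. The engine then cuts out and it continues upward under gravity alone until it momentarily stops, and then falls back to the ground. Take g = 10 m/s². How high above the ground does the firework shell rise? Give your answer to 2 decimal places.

Phase 1 (powered ascent): v₀ = 0 m/s, a = 8.5 m/s².
v = v₀ + at = 0 + (8.5)(3) = 25.5 m/s
Δx = v₀t + ½at² = 0·3 + 0.5·8.5·3² = 38.2 m

Phase 2 (coasting upward): v₀ = 25.5 m/s, a = -10 m/s².
v = v₀ + at → t = (0 − 25.5) / -10 = 2.55 s
v² = v₀² + 2aΔx → Δx = (0² − 25.5²)/(2·-10) = 32.5 m
Maximum height = 38.2 + 32.5 = 70.8 m

70.76 m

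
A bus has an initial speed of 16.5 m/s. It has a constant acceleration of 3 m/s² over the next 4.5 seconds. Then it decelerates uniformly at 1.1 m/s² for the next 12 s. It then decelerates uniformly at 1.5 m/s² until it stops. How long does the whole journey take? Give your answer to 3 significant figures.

27.7 s

Phase 1 (accelerating): v₀ = 16.5 m/s, a = 3 m/s².
v = v₀ + at = 16.5 + (3)(4.5) = 30.0 m/s
Δx = v₀t + ½at² = 16.5·4.5 + 0.5·3·4.5² = 105 m

Phase 2 (decelerating): v₀ = 30.0 m/s, a = -1.1 m/s².
v = v₀ + at = 30.0 + (-1.1)(12) = 16.8 m/s
Δx = v₀t + ½at² = 30.0·12 + 0.5·-1.1·12² = 281 m

Phase 3 (decelerating): v₀ = 16.8 m/s, a = -1.5 m/s².
v = v₀ + at → t = (0 − 16.8) / -1.5 = 11.2 s
v² = v₀² + 2aΔx → Δx = (0² − 16.8²)/(2·-1.5) = 94.1 m
Total time = 4.50 + 12.0 + 11.2 = 27.7 s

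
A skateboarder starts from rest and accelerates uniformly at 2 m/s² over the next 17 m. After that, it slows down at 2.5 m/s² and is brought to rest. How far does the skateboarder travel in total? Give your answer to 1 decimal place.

Phase 1 (accelerating): v₀ = 0 m/s, a = 2 m/s².
v² = v₀² + 2aΔx = 0² + 2·2·17 = 68.0 → v = 8.25 m/s
t = (v − v₀)/a = (8.25 − 0)/2 = 4.12 s

Phase 2 (decelerating): v₀ = 8.25 m/s, a = -2.5 m/s².
v = v₀ + at → t = (0 − 8.25) / -2.5 = 3.30 s
v² = v₀² + 2aΔx → Δx = (0² − 8.25²)/(2·-2.5) = 13.6 m
Total distance = 17.0 + 13.6 = 30.6 m

30.6 m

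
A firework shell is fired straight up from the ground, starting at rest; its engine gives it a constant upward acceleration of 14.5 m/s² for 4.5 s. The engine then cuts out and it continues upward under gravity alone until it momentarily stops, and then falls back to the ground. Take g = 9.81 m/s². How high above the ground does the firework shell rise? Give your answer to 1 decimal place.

363.8 m

Phase 1 (powered ascent): v₀ = 0 m/s, a = 14.5 m/s².
v = v₀ + at = 0 + (14.5)(4.5) = 65.2 m/s
Δx = v₀t + ½at² = 0·4.5 + 0.5·14.5·4.5² = 147 m

Phase 2 (coasting upward): v₀ = 65.2 m/s, a = -9.81 m/s².
v = v₀ + at → t = (0 − 65.2) / -9.81 = 6.65 s
v² = v₀² + 2aΔx → Δx = (0² − 65.2²)/(2·-9.81) = 217 m
Maximum height = 147 + 217 = 364 m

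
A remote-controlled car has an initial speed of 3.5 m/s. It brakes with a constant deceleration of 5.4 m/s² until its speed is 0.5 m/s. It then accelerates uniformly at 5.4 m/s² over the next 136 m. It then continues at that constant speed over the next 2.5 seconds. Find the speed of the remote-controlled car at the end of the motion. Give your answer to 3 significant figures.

38.3 m/s

Phase 1 (decelerating): v₀ = 3.50 m/s, a = -5.4 m/s².
v = v₀ + at → t = (0.5 − 3.50) / -5.4 = 0.556 s
v² = v₀² + 2aΔx → Δx = (0.5² − 3.50²)/(2·-5.4) = 1.11 m

Phase 2 (accelerating): v₀ = 0.500 m/s, a = 5.4 m/s².
v² = v₀² + 2aΔx = 0.500² + 2·5.4·136 = 1470 → v = 38.3 m/s
t = (v − v₀)/a = (38.3 − 0.500)/5.4 = 7.01 s

Phase 3 (constant speed): v₀ = 38.3 m/s, a = 0 m/s².
v = v₀ + at = 38.3 + (0)(2.5) = 38.3 m/s
Δx = v₀t + ½at² = 38.3·2.5 + 0.5·0·2.5² = 95.8 m
Final speed = 38.3 m/s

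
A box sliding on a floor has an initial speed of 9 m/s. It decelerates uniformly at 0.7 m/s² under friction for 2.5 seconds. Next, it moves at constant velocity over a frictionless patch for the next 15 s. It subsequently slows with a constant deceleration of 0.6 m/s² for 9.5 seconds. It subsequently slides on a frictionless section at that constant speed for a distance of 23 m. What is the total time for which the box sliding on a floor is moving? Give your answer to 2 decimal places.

Phase 1 (decelerating): v₀ = 9.00 m/s, a = -0.7 m/s².
v = v₀ + at = 9.00 + (-0.7)(2.5) = 7.25 m/s
Δx = v₀t + ½at² = 9.00·2.5 + 0.5·-0.7·2.5² = 20.3 m

Phase 2 (constant speed): v₀ = 7.25 m/s, a = 0 m/s².
v = v₀ + at = 7.25 + (0)(15) = 7.25 m/s
Δx = v₀t + ½at² = 7.25·15 + 0.5·0·15² = 109 m

Phase 3 (decelerating): v₀ = 7.25 m/s, a = -0.6 m/s².
v = v₀ + at = 7.25 + (-0.6)(9.5) = 1.55 m/s
Δx = v₀t + ½at² = 7.25·9.5 + 0.5·-0.6·9.5² = 41.8 m

Phase 4 (constant speed): v₀ = 1.55 m/s, a = 0 m/s².
Constant speed: t = d/v = 23/1.55 = 14.8 s
Total time = 2.50 + 15.0 + 9.50 + 14.8 = 41.8 s

41.84 s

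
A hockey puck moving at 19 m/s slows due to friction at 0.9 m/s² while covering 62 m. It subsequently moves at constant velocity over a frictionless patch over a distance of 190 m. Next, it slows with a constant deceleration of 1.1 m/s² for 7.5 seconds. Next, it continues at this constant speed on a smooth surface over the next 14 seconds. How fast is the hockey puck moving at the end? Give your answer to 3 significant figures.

7.54 m/s

Phase 1 (decelerating): v₀ = 19.0 m/s, a = -0.9 m/s².
v² = v₀² + 2aΔx = 19.0² + 2·-0.9·62 = 249 → v = 15.8 m/s
t = (v − v₀)/a = (15.8 − 19.0)/-0.9 = 3.56 s

Phase 2 (constant speed): v₀ = 15.8 m/s, a = 0 m/s².
Constant speed: t = d/v = 190/15.8 = 12.0 s

Phase 3 (decelerating): v₀ = 15.8 m/s, a = -1.1 m/s².
v = v₀ + at = 15.8 + (-1.1)(7.5) = 7.54 m/s
Δx = v₀t + ½at² = 15.8·7.5 + 0.5·-1.1·7.5² = 87.5 m

Phase 4 (constant speed): v₀ = 7.54 m/s, a = 0 m/s².
v = v₀ + at = 7.54 + (0)(14) = 7.54 m/s
Δx = v₀t + ½at² = 7.54·14 + 0.5·0·14² = 106 m
Final speed = 7.54 m/s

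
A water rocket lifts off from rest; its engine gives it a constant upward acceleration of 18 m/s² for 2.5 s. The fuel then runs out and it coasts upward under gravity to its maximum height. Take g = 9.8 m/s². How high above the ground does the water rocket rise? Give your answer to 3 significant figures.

160 m

Phase 1 (powered ascent): v₀ = 0 m/s, a = 18 m/s².
v = v₀ + at = 0 + (18)(2.5) = 45.0 m/s
Δx = v₀t + ½at² = 0·2.5 + 0.5·18·2.5² = 56.2 m

Phase 2 (coasting upward): v₀ = 45.0 m/s, a = -9.8 m/s².
v = v₀ + at → t = (0 − 45.0) / -9.8 = 4.59 s
v² = v₀² + 2aΔx → Δx = (0² − 45.0²)/(2·-9.8) = 103 m
Maximum height = 56.2 + 103 = 160 m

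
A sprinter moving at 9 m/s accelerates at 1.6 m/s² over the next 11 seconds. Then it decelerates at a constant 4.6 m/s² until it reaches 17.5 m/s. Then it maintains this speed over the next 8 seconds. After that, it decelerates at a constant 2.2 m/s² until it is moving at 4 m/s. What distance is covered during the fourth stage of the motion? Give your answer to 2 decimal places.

65.97 m

Phase 1 (accelerating): v₀ = 9.00 m/s, a = 1.6 m/s².
v = v₀ + at = 9.00 + (1.6)(11) = 26.6 m/s
Δx = v₀t + ½at² = 9.00·11 + 0.5·1.6·11² = 196 m

Phase 2 (decelerating): v₀ = 26.6 m/s, a = -4.6 m/s².
v = v₀ + at → t = (17.5 − 26.6) / -4.6 = 1.98 s
v² = v₀² + 2aΔx → Δx = (17.5² − 26.6²)/(2·-4.6) = 43.6 m

Phase 3 (constant speed): v₀ = 17.5 m/s, a = 0 m/s².
v = v₀ + at = 17.5 + (0)(8) = 17.5 m/s
Δx = v₀t + ½at² = 17.5·8 + 0.5·0·8² = 140 m

Phase 4 (decelerating): v₀ = 17.5 m/s, a = -2.2 m/s².
v = v₀ + at → t = (4 − 17.5) / -2.2 = 6.14 s
v² = v₀² + 2aΔx → Δx = (4² − 17.5²)/(2·-2.2) = 66.0 m
Distance in phase 4 = 66.0 m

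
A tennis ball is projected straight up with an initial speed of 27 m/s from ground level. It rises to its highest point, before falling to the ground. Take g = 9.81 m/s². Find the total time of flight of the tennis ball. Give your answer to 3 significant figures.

Phase 1 (rising): v₀ = 27.0 m/s, a = -9.81 m/s².
v = v₀ + at → t = (0 − 27.0) / -9.81 = 2.75 s
v² = v₀² + 2aΔx → Δx = (0² − 27.0²)/(2·-9.81) = 37.2 m

Phase 2 (falling): v₀ = 0 m/s, a = -9.81 m/s².
Falls 37.2 m from rest: t = √(2·37.2/9.81) = 2.75 s; v = g·t = 27.0 m/s.
Total time = 2.75 + 2.75 = 5.50 s

5.50 s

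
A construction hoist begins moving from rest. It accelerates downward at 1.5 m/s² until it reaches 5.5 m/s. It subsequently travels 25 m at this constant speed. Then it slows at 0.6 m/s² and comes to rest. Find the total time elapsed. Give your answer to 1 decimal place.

17.4 s

Phase 1 (accelerating): v₀ = 0 m/s, a = 1.5 m/s².
v = v₀ + at → t = (5.5 − 0) / 1.5 = 3.67 s
v² = v₀² + 2aΔx → Δx = (5.5² − 0²)/(2·1.5) = 10.1 m

Phase 2 (constant speed): v₀ = 5.50 m/s, a = 0 m/s².
Constant speed: t = d/v = 25/5.50 = 4.55 s

Phase 3 (decelerating): v₀ = 5.50 m/s, a = -0.6 m/s².
v = v₀ + at → t = (0 − 5.50) / -0.6 = 9.17 s
v² = v₀² + 2aΔx → Δx = (0² − 5.50²)/(2·-0.6) = 25.2 m
Total time = 3.67 + 4.55 + 9.17 = 17.4 s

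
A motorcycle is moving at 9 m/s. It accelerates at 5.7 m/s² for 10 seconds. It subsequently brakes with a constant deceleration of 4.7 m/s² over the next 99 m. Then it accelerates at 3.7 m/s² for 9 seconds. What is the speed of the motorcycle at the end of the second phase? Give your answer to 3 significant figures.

58.5 m/s

Phase 1 (accelerating): v₀ = 9.00 m/s, a = 5.7 m/s².
v = v₀ + at = 9.00 + (5.7)(10) = 66.0 m/s
Δx = v₀t + ½at² = 9.00·10 + 0.5·5.7·10² = 375 m

Phase 2 (decelerating): v₀ = 66.0 m/s, a = -4.7 m/s².
v² = v₀² + 2aΔx = 66.0² + 2·-4.7·99 = 3430 → v = 58.5 m/s
t = (v − v₀)/a = (58.5 − 66.0)/-4.7 = 1.59 s
Speed at end of phase 2 = 58.5 m/s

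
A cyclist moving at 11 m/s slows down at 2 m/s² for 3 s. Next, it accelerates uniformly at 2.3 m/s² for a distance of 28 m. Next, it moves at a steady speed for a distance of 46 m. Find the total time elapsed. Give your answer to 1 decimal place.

Phase 1 (decelerating): v₀ = 11.0 m/s, a = -2 m/s².
v = v₀ + at = 11.0 + (-2)(3) = 5.00 m/s
Δx = v₀t + ½at² = 11.0·3 + 0.5·-2·3² = 24.0 m

Phase 2 (accelerating): v₀ = 5.00 m/s, a = 2.3 m/s².
v² = v₀² + 2aΔx = 5.00² + 2·2.3·28 = 154 → v = 12.4 m/s
t = (v − v₀)/a = (12.4 − 5.00)/2.3 = 3.22 s

Phase 3 (constant speed): v₀ = 12.4 m/s, a = 0 m/s².
Constant speed: t = d/v = 46/12.4 = 3.71 s
Total time = 3.00 + 3.22 + 3.71 = 9.93 s

9.9 s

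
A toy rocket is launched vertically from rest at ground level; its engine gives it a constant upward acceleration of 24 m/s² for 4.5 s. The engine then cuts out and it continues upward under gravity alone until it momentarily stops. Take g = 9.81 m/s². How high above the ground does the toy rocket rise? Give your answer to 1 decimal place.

Phase 1 (powered ascent): v₀ = 0 m/s, a = 24 m/s².
v = v₀ + at = 0 + (24)(4.5) = 108 m/s
Δx = v₀t + ½at² = 0·4.5 + 0.5·24·4.5² = 243 m

Phase 2 (coasting upward): v₀ = 108 m/s, a = -9.81 m/s².
v = v₀ + at → t = (0 − 108) / -9.81 = 11.0 s
v² = v₀² + 2aΔx → Δx = (0² − 108²)/(2·-9.81) = 594 m
Maximum height = 243 + 594 = 837 m

837.5 m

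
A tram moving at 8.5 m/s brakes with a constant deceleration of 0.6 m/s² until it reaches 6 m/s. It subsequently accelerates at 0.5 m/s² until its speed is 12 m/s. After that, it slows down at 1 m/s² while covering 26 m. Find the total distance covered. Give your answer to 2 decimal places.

Phase 1 (decelerating): v₀ = 8.50 m/s, a = -0.6 m/s².
v = v₀ + at → t = (6 − 8.50) / -0.6 = 4.17 s
v² = v₀² + 2aΔx → Δx = (6² − 8.50²)/(2·-0.6) = 30.2 m

Phase 2 (accelerating): v₀ = 6.00 m/s, a = 0.5 m/s².
v = v₀ + at → t = (12 − 6.00) / 0.5 = 12.0 s
v² = v₀² + 2aΔx → Δx = (12² − 6.00²)/(2·0.5) = 108 m

Phase 3 (decelerating): v₀ = 12.0 m/s, a = -1 m/s².
v² = v₀² + 2aΔx = 12.0² + 2·-1·26 = 92.0 → v = 9.59 m/s
t = (v − v₀)/a = (9.59 − 12.0)/-1 = 2.41 s
Total distance = 30.2 + 108 + 26.0 = 164 m

164.21 m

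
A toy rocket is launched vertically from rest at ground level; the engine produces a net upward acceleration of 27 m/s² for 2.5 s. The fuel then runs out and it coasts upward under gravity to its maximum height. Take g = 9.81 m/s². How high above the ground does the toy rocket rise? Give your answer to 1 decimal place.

316.6 m

Phase 1 (powered ascent): v₀ = 0 m/s, a = 27 m/s².
v = v₀ + at = 0 + (27)(2.5) = 67.5 m/s
Δx = v₀t + ½at² = 0·2.5 + 0.5·27·2.5² = 84.4 m

Phase 2 (coasting upward): v₀ = 67.5 m/s, a = -9.81 m/s².
v = v₀ + at → t = (0 − 67.5) / -9.81 = 6.88 s
v² = v₀² + 2aΔx → Δx = (0² − 67.5²)/(2·-9.81) = 232 m
Maximum height = 84.4 + 232 = 317 m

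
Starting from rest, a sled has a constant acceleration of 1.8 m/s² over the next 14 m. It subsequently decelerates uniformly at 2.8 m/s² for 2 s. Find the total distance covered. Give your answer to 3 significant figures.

Phase 1 (accelerating): v₀ = 0 m/s, a = 1.8 m/s².
v² = v₀² + 2aΔx = 0² + 2·1.8·14 = 50.4 → v = 7.10 m/s
t = (v − v₀)/a = (7.10 − 0)/1.8 = 3.94 s

Phase 2 (decelerating): v₀ = 7.10 m/s, a = -2.8 m/s².
v = v₀ + at = 7.10 + (-2.8)(2) = 1.50 m/s
Δx = v₀t + ½at² = 7.10·2 + 0.5·-2.8·2² = 8.60 m
Total distance = 14.0 + 8.60 = 22.6 m

22.6 m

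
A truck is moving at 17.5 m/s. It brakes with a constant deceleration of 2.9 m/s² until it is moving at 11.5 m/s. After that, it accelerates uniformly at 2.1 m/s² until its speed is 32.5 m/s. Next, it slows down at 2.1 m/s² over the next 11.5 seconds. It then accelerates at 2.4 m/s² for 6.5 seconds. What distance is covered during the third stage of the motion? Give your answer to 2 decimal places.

Phase 1 (decelerating): v₀ = 17.5 m/s, a = -2.9 m/s².
v = v₀ + at → t = (11.5 − 17.5) / -2.9 = 2.07 s
v² = v₀² + 2aΔx → Δx = (11.5² − 17.5²)/(2·-2.9) = 30.0 m

Phase 2 (accelerating): v₀ = 11.5 m/s, a = 2.1 m/s².
v = v₀ + at → t = (32.5 − 11.5) / 2.1 = 10.0 s
v² = v₀² + 2aΔx → Δx = (32.5² − 11.5²)/(2·2.1) = 220 m

Phase 3 (decelerating): v₀ = 32.5 m/s, a = -2.1 m/s².
v = v₀ + at = 32.5 + (-2.1)(11.5) = 8.35 m/s
Δx = v₀t + ½at² = 32.5·11.5 + 0.5·-2.1·11.5² = 235 m
Distance in phase 3 = 235 m

234.89 m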